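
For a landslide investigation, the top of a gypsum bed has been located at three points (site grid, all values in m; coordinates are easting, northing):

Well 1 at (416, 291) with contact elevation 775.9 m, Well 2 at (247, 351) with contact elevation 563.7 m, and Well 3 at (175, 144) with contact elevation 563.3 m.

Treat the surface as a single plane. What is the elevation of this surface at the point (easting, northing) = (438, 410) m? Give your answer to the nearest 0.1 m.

754.4 m

Let the plane be z = a·easting + b·northing + c.
Well 2−Well 1: −169a + 60b = −212.2;  Well 3−Well 1: −241a − 147b = −212.6.
Solving gives a = 1.11822, b = −0.38701.
Then c = 775.9 − a·416 − b·291 = 423.34.
At (438, 410): z = 489.8 − 158.7 + 423.34 = 754.4 m.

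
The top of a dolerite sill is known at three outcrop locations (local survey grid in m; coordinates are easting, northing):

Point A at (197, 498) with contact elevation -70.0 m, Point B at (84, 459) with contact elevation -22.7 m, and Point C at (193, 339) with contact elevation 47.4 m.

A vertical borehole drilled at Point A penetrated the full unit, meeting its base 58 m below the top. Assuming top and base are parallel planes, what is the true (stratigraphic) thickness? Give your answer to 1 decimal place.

46.3 m

Two edge vectors: Point A→Point B = (-113, -39, 47.3), Point A→Point C = (-4, -159, 117.4).
Normal n = (Point A→Point B) × (Point A→Point C) = (2942.1, 13077, 17811).
So ∂z/∂easting = −n_x/n_z = −0.16518 and ∂z/∂northing = −n_y/n_z = −0.73421.
|∇z| = √(a²+b²) = 0.75256, so dip δ = arctan(0.75256) = 36.96°.
True thickness = vertical thickness × cos δ = 58 × cos 36.96° = 46.3 m.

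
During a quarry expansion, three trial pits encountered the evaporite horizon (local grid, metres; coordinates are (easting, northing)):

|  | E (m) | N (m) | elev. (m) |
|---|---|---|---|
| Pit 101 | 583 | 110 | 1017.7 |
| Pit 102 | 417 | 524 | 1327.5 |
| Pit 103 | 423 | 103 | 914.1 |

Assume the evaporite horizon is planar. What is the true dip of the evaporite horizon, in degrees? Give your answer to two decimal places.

Two edge vectors: Pit 101→Pit 102 = (-166, 414, 309.8), Pit 101→Pit 103 = (-160, -7, -103.6).
Normal n = (Pit 101→Pit 102) × (Pit 101→Pit 103) = (-40721.8, -66765.6, 67402).
So ∂z/∂E = −n_x/n_z = 0.60416 and ∂z/∂N = −n_y/n_z = 0.99056.
Gradient magnitude |∇z| = √(a² + b²) = √(0.36501 + 0.98121) = 1.16027.
True dip = arctan(1.16027) = 49.24°, dipping toward SSW (azimuth ≈ 211°).

49.24°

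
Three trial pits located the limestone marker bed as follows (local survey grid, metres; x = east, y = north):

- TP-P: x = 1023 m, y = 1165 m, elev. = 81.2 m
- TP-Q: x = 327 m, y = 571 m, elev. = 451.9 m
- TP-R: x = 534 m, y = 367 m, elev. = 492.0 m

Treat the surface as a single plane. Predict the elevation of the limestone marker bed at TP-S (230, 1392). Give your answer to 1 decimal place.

Two edge vectors: TP-P→TP-Q = (-696, -594, 370.7), TP-P→TP-R = (-489, -798, 410.8).
Normal n = (TP-P→TP-Q) × (TP-P→TP-R) = (51803.4, 104644.5, 264942).
So ∂z/∂x = −n_x/n_z = −0.195527 and ∂z/∂y = −n_y/n_z = −0.394971.
Intercept c from TP-P: 81.2 + 200.02 + 460.14 = 741.37.
At (230, 1392): z = −45.0 − 549.8 + 741.37 = 146.6 m.

146.6 m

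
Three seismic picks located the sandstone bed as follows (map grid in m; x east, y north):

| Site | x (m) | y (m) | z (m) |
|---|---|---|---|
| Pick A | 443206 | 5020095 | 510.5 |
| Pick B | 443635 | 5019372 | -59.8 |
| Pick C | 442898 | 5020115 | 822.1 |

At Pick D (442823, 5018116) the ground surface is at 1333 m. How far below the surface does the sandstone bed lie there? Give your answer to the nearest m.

Two edge vectors: Pick A→Pick B = (429, -723, -570.3), Pick A→Pick C = (-308, 20, 311.6).
Normal n = (Pick A→Pick B) × (Pick A→Pick C) = (-213880.8, 41976, -214104).
So ∂z/∂x = −n_x/n_z = −0.99895752 and ∂z/∂y = −n_y/n_z = 0.19605425.
Intercept c from Pick A: 510.5 + 442743.96 − 984210.98 = −540956.52.
At (442823, 5018116): z_contact = −442361.4 + 983823.0 − 540956.52 = 505.1 m.
Depth below ground = 1333 − 505.1 = 828 m.

828 m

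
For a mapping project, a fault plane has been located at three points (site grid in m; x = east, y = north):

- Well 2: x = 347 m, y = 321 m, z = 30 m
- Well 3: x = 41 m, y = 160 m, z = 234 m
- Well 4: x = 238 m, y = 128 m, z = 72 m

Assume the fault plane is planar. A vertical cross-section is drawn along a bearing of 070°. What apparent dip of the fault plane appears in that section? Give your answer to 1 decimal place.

Two edge vectors: Well 2→Well 3 = (-306, -161, 204), Well 2→Well 4 = (-109, -193, 42).
Normal n = (Well 2→Well 3) × (Well 2→Well 4) = (32610, -9384, 41509).
So ∂z/∂x = −n_x/n_z = −0.78561 and ∂z/∂y = −n_y/n_z = 0.22607.
Unit vector along 070° is (sin 70°, cos 70°) = (0.9397, 0.3420).
Slope in that direction = a·(0.9397) + b·(0.3420) = −0.66091.
Apparent dip = arctan|0.66091| = 33.5° (true dip is 39.3°, so apparent ≤ true as expected).

33.5°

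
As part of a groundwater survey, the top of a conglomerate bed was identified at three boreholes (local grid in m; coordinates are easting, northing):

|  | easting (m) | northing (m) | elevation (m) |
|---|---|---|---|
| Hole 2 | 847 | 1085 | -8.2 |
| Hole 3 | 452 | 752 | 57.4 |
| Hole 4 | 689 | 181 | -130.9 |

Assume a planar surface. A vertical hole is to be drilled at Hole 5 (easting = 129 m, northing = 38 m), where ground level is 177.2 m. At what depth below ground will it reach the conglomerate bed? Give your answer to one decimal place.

Let the plane be z = a·easting + b·northing + c.
Hole 3−Hole 2: −395a − 333b = 65.6;  Hole 4−Hole 2: −158a − 904b = −122.7.
Solving gives a = −0.328974, b = 0.193228.
Then c = -8.2 − a·847 − b·1085 = 60.79.
At (129, 38): z_contact = −42.44 + 7.34 + 60.79 = 25.69 m.
Depth below ground = 177.2 − 25.69 = 151.5 m.

151.5 m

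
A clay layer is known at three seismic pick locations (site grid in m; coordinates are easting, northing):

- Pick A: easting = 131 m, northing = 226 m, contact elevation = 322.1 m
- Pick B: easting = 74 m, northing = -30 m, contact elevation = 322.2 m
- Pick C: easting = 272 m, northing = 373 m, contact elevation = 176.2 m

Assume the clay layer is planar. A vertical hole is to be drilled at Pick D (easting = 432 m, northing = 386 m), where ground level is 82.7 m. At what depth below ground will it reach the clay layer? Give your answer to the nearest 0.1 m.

118.1 m

Two edge vectors: Pick A→Pick B = (-57, -256, 0.1), Pick A→Pick C = (141, 147, -145.9).
Normal n = (Pick A→Pick B) × (Pick A→Pick C) = (37335.7, -8302.2, 27717).
So ∂z/∂easting = −n_x/n_z = −1.34703 and ∂z/∂northing = −n_y/n_z = 0.29953.
Intercept c from Pick A: 322.1 + 176.46 − 67.69 = 430.87.
At (432, 386): z_contact = −581.92 + 115.62 + 430.87 = -35.43 m.
Depth below ground = 82.7 − (-35.43) = 118.1 m.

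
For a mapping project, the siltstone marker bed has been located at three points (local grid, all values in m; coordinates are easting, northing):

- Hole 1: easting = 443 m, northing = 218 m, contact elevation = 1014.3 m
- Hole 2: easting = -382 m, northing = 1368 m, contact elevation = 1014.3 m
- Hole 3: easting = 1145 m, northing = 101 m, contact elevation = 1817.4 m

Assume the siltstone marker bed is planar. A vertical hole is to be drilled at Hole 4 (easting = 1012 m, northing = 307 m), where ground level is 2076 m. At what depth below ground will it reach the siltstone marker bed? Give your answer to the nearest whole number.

239 m

Two edge vectors: Hole 1→Hole 2 = (-825, 1150, 0), Hole 1→Hole 3 = (702, -117, 803.1).
Normal n = (Hole 1→Hole 2) × (Hole 1→Hole 3) = (923565, 662557.5, -710775).
So ∂z/∂easting = −n_x/n_z = 1.29938 and ∂z/∂northing = −n_y/n_z = 0.93216.
Intercept c from Hole 1: 1014.3 − 575.62 − 203.21 = 235.46.
At (1012, 307): z_contact = 1315.0 + 286.2 + 235.46 = 1836.6 m.
Depth below ground = 2076 − 1836.6 = 239 m.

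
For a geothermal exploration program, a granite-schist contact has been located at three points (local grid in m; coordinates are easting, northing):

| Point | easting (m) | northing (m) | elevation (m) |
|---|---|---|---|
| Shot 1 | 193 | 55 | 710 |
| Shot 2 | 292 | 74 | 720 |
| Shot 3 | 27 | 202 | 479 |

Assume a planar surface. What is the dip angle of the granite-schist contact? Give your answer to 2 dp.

Let the plane be z = a·easting + b·northing + c.
Shot 2−Shot 1: 99a + 19b = 10;  Shot 3−Shot 1: −166a + 147b = −231.
Solving gives a = 0.33089, b = −1.19777.
Gradient magnitude |∇z| = √(a² + b²) = √(0.10949 + 1.43466) = 1.24264.
True dip = arctan(1.24264) = 51.17°, dipping toward NNW (azimuth ≈ 345°).

51.17°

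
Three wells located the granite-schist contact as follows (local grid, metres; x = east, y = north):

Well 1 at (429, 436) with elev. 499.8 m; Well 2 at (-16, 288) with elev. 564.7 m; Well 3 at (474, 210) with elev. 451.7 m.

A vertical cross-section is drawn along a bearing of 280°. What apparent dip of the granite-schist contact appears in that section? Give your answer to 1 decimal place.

Let the plane be z = a·x + b·y + c.
Well 2−Well 1: −445a − 148b = 64.9;  Well 3−Well 1: 45a − 226b = −48.1.
Solving gives a = −0.20317, b = 0.17238.
Unit vector along 280° is (sin 280°, cos 280°) = (-0.9848, 0.1736).
Slope in that direction = a·(-0.9848) + b·(0.1736) = 0.23002.
Apparent dip = arctan|0.23002| = 13.0° (true dip is 14.9°, so apparent ≤ true as expected).

13.0°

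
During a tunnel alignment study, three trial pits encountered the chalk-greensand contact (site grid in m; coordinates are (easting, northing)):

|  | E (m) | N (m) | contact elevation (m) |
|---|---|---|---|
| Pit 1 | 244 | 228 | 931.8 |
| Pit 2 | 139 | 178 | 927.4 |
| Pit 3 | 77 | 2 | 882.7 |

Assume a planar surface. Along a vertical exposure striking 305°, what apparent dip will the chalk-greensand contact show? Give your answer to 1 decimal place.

Two edge vectors: Pit 1→Pit 2 = (-105, -50, -4.4), Pit 1→Pit 3 = (-167, -226, -49.1).
Normal n = (Pit 1→Pit 2) × (Pit 1→Pit 3) = (1460.6, -4420.7, 15380).
So ∂z/∂E = −n_x/n_z = −0.09497 and ∂z/∂N = −n_y/n_z = 0.28743.
Unit vector along 305° is (sin 305°, cos 305°) = (-0.8192, 0.5736).
Slope in that direction = a·(-0.8192) + b·(0.5736) = 0.24266.
Apparent dip = arctan|0.24266| = 13.6° (true dip is 16.8°, so apparent ≤ true as expected).

13.6°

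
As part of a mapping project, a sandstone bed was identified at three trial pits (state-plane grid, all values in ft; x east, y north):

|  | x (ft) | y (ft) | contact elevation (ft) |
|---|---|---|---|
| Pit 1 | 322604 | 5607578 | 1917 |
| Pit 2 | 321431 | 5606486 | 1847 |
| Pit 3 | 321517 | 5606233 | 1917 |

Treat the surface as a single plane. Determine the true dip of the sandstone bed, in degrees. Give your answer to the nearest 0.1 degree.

17.2°

Two edge vectors: Pit 1→Pit 2 = (-1173, -1092, -70), Pit 1→Pit 3 = (-1087, -1345, 0).
Normal n = (Pit 1→Pit 2) × (Pit 1→Pit 3) = (-94150, 76090, 390681).
So ∂z/∂x = −n_x/n_z = 0.24099 and ∂z/∂y = −n_y/n_z = −0.19476.
Gradient magnitude |∇z| = √(a² + b²) = √(0.05808 + 0.03793) = 0.30985.
True dip = arctan(0.30985) = 17.2°, dipping toward NW (azimuth ≈ 309°).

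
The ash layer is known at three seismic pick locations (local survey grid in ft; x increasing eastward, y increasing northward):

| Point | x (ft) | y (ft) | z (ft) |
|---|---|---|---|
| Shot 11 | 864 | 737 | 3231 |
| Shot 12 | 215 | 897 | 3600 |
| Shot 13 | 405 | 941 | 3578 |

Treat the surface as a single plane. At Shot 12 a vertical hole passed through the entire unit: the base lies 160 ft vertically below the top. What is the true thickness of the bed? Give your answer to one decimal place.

Let the plane be z = a·x + b·y + c.
Shot 12−Shot 11: −649a + 160b = 369;  Shot 13−Shot 11: −459a + 204b = 347.
Solving gives a = −0.33510, b = 0.94701.
|∇z| = √(a²+b²) = 1.00455, so dip δ = arctan(1.00455) = 45.13°.
True thickness = vertical thickness × cos δ = 160 × cos 45.13° = 112.9 ft.

112.9 ft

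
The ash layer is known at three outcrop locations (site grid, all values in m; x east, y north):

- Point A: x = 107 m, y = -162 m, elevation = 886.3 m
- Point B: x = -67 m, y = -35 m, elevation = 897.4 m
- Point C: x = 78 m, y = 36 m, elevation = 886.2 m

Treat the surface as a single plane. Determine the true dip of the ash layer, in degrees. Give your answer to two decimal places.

4.16°

Two edge vectors: Point A→Point B = (-174, 127, 11.1), Point A→Point C = (-29, 198, -0.1).
Normal n = (Point A→Point B) × (Point A→Point C) = (-2210.5, -339.3, -30769).
So ∂z/∂x = −n_x/n_z = −0.07184 and ∂z/∂y = −n_y/n_z = −0.01103.
Gradient magnitude |∇z| = √(a² + b²) = √(0.00516 + 0.00012) = 0.07268.
True dip = arctan(0.07268) = 4.16°, dipping toward E (azimuth ≈ 081°).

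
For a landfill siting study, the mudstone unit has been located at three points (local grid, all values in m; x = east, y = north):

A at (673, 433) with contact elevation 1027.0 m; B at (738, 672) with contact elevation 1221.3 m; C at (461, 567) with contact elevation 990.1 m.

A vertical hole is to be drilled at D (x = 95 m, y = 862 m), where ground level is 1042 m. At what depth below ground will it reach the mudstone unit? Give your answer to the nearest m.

Let the plane be z = a·x + b·y + c.
B−A: 65a + 239b = 194.3;  C−A: −212a + 134b = −36.9.
Solving gives a = 0.58701, b = 0.65332.
Then c = 1027 − a·673 − b·433 = 349.05.
At (95, 862): z_contact = 55.8 + 563.2 + 349.05 = 968.0 m.
Depth below ground = 1042 − 968.0 = 74 m.

74 m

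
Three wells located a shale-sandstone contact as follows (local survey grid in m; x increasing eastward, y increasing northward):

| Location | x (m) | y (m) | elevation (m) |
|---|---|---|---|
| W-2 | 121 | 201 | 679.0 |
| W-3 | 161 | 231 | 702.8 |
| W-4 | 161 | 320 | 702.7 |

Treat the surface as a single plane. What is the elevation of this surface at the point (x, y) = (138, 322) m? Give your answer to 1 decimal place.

689.0 m

Two edge vectors: W-2→W-3 = (40, 30, 23.8), W-2→W-4 = (40, 119, 23.7).
Normal n = (W-2→W-3) × (W-2→W-4) = (-2121.2, 4, 3560).
So ∂z/∂x = −n_x/n_z = 0.59584 and ∂z/∂y = −n_y/n_z = −0.00112.
Intercept c from W-2: 679 − 72.10 + 0.23 = 607.13.
At (138, 322): z = 82.2 − 0.4 + 607.13 = 689.0 m.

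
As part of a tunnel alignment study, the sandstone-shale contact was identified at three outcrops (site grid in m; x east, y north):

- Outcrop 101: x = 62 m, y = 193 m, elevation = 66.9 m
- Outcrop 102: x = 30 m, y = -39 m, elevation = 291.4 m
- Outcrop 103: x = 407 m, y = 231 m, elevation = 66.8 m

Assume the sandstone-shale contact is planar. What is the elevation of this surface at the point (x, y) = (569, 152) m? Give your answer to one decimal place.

161.9 m

Let the plane be z = a·x + b·y + c.
Outcrop 102−Outcrop 101: −32a − 232b = 224.5;  Outcrop 103−Outcrop 101: 345a + 38b = −0.1.
Solving gives a = 0.10793, b = −0.98256.
Then c = 66.9 − a·62 − b·193 = 249.84.
At (569, 152): z = 61.4 − 149.3 + 249.84 = 161.9 m.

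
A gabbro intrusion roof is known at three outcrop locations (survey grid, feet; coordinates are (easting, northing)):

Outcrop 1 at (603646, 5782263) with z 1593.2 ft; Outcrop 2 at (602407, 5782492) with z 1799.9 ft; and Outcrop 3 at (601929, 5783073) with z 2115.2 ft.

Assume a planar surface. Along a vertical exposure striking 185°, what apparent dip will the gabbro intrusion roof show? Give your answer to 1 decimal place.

25.1°

Two edge vectors: Outcrop 1→Outcrop 2 = (-1239, 229, 206.7), Outcrop 1→Outcrop 3 = (-1717, 810, 522).
Normal n = (Outcrop 1→Outcrop 2) × (Outcrop 1→Outcrop 3) = (-47889, 291854.1, -610397).
So ∂z/∂E = −n_x/n_z = −0.07846 and ∂z/∂N = −n_y/n_z = 0.47814.
Unit vector along 185° is (sin 185°, cos 185°) = (-0.0872, -0.9962).
Slope in that direction = a·(-0.0872) + b·(-0.9962) = −0.46948.
Apparent dip = arctan|0.46948| = 25.1° (true dip is 25.9°, so apparent ≤ true as expected).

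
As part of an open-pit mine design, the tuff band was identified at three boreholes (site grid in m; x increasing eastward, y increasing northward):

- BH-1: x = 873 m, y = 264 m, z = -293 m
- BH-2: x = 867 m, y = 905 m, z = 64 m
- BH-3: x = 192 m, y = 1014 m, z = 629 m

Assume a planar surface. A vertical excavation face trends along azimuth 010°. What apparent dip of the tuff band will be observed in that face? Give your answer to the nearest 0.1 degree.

22.4°

Let the plane be z = a·x + b·y + c.
BH-2−BH-1: −6a + 641b = 357;  BH-3−BH-1: −681a + 750b = 922.
Solving gives a = −0.74823, b = 0.54994.
Unit vector along 010° is (sin 10°, cos 10°) = (0.1736, 0.9848).
Slope in that direction = a·(0.1736) + b·(0.9848) = 0.41165.
Apparent dip = arctan|0.41165| = 22.4° (true dip is 42.9°, so apparent ≤ true as expected).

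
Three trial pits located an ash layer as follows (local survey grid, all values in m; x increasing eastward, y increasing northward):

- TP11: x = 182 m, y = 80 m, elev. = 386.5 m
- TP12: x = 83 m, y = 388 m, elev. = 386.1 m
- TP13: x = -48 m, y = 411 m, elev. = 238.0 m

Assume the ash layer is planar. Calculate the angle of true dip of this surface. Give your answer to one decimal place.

51.5°

Two edge vectors: TP11→TP12 = (-99, 308, -0.4), TP11→TP13 = (-230, 331, -148.5).
Normal n = (TP11→TP12) × (TP11→TP13) = (-45605.6, -14609.5, 38071).
So ∂z/∂x = −n_x/n_z = 1.19791 and ∂z/∂y = −n_y/n_z = 0.38374.
Gradient magnitude |∇z| = √(a² + b²) = √(1.43499 + 0.14726) = 1.25787.
True dip = arctan(1.25787) = 51.5°, dipping toward WSW (azimuth ≈ 252°).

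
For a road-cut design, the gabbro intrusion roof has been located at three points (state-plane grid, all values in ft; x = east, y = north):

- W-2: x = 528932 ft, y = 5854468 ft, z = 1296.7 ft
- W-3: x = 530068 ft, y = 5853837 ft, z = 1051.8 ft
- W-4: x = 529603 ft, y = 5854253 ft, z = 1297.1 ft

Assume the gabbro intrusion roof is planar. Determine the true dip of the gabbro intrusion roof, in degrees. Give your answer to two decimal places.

44.01°

Two edge vectors: W-2→W-3 = (1136, -631, -244.9), W-2→W-4 = (671, -215, 0.4).
Normal n = (W-2→W-3) × (W-2→W-4) = (-52905.9, -164782.3, 179161).
So ∂z/∂x = −n_x/n_z = 0.29530 and ∂z/∂y = −n_y/n_z = 0.91974.
Gradient magnitude |∇z| = √(a² + b²) = √(0.08720 + 0.84593) = 0.96599.
True dip = arctan(0.96599) = 44.01°, dipping toward SSW (azimuth ≈ 198°).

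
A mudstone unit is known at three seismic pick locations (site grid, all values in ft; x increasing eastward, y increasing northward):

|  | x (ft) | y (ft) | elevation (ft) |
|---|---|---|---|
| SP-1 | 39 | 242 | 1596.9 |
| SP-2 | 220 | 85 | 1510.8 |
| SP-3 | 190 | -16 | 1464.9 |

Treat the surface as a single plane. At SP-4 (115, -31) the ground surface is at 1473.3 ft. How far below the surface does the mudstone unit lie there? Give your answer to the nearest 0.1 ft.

10.6 ft

Two edge vectors: SP-1→SP-2 = (181, -157, -86.1), SP-1→SP-3 = (151, -258, -132).
Normal n = (SP-1→SP-2) × (SP-1→SP-3) = (-1489.8, 10890.9, -22991).
So ∂z/∂x = −n_x/n_z = −0.06480 and ∂z/∂y = −n_y/n_z = 0.47370.
Intercept c from SP-1: 1596.9 + 2.53 − 114.64 = 1484.79.
At (115, -31): z_contact = −7.45 − 14.68 + 1484.79 = 1462.65 ft.
Depth below ground = 1473.3 − 1462.65 = 10.6 ft.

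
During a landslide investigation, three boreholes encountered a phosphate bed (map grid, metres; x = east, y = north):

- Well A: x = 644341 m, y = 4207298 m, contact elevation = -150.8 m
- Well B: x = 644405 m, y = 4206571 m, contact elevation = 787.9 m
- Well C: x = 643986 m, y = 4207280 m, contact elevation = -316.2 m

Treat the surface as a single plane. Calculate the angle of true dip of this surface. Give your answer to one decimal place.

53.5°

Two edge vectors: Well A→Well B = (64, -727, 938.7), Well A→Well C = (-355, -18, -165.4).
Normal n = (Well A→Well B) × (Well A→Well C) = (137142.4, -322652.9, -259237).
So ∂z/∂x = −n_x/n_z = 0.52902 and ∂z/∂y = −n_y/n_z = −1.24463.
Gradient magnitude |∇z| = √(a² + b²) = √(0.27987 + 1.54909) = 1.35239.
True dip = arctan(1.35239) = 53.5°, dipping toward NNW (azimuth ≈ 337°).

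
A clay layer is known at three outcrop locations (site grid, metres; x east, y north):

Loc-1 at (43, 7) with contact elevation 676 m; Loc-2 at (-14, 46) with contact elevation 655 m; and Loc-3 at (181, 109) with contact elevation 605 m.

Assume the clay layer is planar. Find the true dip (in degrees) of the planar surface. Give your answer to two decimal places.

Let the plane be z = a·x + b·y + c.
Loc-2−Loc-1: −57a + 39b = −21;  Loc-3−Loc-1: 138a + 102b = −71.
Solving gives a = −0.05600, b = −0.62031.
Gradient magnitude |∇z| = √(a² + b²) = √(0.00314 + 0.38479) = 0.62283.
True dip = arctan(0.62283) = 31.92°, dipping toward N (azimuth ≈ 005°).

31.92°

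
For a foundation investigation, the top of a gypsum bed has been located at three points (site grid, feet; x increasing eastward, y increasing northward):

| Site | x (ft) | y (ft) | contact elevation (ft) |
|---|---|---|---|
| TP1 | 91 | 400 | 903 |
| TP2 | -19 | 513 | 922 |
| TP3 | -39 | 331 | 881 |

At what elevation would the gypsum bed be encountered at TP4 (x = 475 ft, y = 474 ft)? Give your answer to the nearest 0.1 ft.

939.5 ft

Two edge vectors: TP1→TP2 = (-110, 113, 19), TP1→TP3 = (-130, -69, -22).
Normal n = (TP1→TP2) × (TP1→TP3) = (-1175, -4890, 22280).
So ∂z/∂x = −n_x/n_z = 0.05274 and ∂z/∂y = −n_y/n_z = 0.21948.
Intercept c from TP1: 903 − 4.80 − 87.79 = 810.41.
At (475, 474): z = 25.1 + 104.0 + 810.41 = 939.5 ft.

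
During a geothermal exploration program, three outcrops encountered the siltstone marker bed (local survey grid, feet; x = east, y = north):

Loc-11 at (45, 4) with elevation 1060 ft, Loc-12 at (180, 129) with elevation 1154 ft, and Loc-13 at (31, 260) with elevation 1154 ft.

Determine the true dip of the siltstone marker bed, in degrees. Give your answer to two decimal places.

Let the plane be z = a·x + b·y + c.
Loc-12−Loc-11: 135a + 125b = 94;  Loc-13−Loc-11: −14a + 256b = 94.
Solving gives a = 0.33914, b = 0.38573.
Gradient magnitude |∇z| = √(a² + b²) = √(0.11501 + 0.14879) = 0.51362.
True dip = arctan(0.51362) = 27.19°, dipping toward SW (azimuth ≈ 221°).

27.19°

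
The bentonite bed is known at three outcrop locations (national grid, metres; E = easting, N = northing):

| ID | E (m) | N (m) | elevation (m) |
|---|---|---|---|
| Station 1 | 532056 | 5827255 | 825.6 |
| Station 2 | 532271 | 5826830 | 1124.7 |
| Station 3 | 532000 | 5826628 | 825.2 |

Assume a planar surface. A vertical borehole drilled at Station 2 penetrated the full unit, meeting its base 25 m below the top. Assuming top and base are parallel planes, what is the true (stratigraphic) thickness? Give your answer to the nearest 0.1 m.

Let the plane be z = a·E + b·N + c.
Station 2−Station 1: 215a − 425b = 299.1;  Station 3−Station 1: −56a − 627b = −0.4.
Solving gives a = 1.18348, b = −0.10506.
|∇z| = √(a²+b²) = 1.18813, so dip δ = arctan(1.18813) = 49.91°.
True thickness = vertical thickness × cos δ = 25 × cos 49.91° = 16.1 m.

16.1 m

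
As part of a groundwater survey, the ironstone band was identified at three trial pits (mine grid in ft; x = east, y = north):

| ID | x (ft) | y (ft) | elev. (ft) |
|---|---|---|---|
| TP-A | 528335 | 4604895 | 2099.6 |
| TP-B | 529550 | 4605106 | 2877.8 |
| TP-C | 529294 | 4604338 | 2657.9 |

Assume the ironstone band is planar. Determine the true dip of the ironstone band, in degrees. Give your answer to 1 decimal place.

32.3°

Let the plane be z = a·x + b·y + c.
TP-B−TP-A: 1215a + 211b = 778.2;  TP-C−TP-A: 959a − 557b = 558.3.
Solving gives a = 0.62707, b = 0.07731.
Gradient magnitude |∇z| = √(a² + b²) = √(0.39322 + 0.00598) = 0.63182.
True dip = arctan(0.63182) = 32.3°, dipping toward W (azimuth ≈ 263°).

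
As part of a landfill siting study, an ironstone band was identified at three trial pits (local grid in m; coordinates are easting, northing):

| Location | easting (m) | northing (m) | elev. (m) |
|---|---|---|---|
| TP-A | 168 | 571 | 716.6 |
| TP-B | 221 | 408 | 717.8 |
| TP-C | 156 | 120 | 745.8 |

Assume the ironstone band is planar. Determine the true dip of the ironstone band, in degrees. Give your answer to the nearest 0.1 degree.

9.9°

Let the plane be z = a·easting + b·northing + c.
TP-B−TP-A: 53a − 163b = 1.2;  TP-C−TP-A: −12a − 451b = 29.2.
Solving gives a = −0.16313, b = −0.06040.
Gradient magnitude |∇z| = √(a² + b²) = √(0.02661 + 0.00365) = 0.17396.
True dip = arctan(0.17396) = 9.9°, dipping toward ENE (azimuth ≈ 070°).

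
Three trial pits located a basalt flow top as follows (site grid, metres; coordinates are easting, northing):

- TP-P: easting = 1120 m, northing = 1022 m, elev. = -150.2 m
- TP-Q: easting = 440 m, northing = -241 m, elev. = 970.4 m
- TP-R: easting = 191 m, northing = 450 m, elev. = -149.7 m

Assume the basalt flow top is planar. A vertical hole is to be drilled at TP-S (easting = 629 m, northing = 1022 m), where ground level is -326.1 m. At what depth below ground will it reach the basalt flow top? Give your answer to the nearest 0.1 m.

Two edge vectors: TP-P→TP-Q = (-680, -1263, 1120.6), TP-P→TP-R = (-929, -572, 0.5).
Normal n = (TP-P→TP-Q) × (TP-P→TP-R) = (640351.7, -1040697.4, -784367).
So ∂z/∂easting = −n_x/n_z = 0.816393 and ∂z/∂northing = −n_y/n_z = −1.326799.
Intercept c from TP-P: -150.2 − 914.36 + 1355.99 = 291.43.
At (629, 1022): z_contact = 513.51 − 1355.99 + 291.43 = -551.05 m.
Depth below ground = -326.1 − (-551.05) = 224.9 m.

224.9 m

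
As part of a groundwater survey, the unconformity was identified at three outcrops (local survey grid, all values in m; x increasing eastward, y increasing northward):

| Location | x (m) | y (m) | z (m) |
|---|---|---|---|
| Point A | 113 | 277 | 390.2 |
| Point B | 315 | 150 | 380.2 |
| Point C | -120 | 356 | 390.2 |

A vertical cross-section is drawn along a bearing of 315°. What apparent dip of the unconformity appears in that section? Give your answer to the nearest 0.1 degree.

4.6°

Two edge vectors: Point A→Point B = (202, -127, -10), Point A→Point C = (-233, 79, 0).
Normal n = (Point A→Point B) × (Point A→Point C) = (790, 2330, -13633).
So ∂z/∂x = −n_x/n_z = 0.05795 and ∂z/∂y = −n_y/n_z = 0.17091.
Unit vector along 315° is (sin 315°, cos 315°) = (-0.7071, 0.7071).
Slope in that direction = a·(-0.7071) + b·(0.7071) = 0.07988.
Apparent dip = arctan|0.07988| = 4.6° (true dip is 10.2°, so apparent ≤ true as expected).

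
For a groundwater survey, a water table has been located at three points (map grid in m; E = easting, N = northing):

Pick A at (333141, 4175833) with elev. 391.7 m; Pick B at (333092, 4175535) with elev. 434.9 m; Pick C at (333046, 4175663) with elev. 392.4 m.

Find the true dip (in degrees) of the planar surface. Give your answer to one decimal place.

Let the plane be z = a·E + b·N + c.
Pick B−Pick A: −49a − 298b = 43.2;  Pick C−Pick A: −95a − 170b = 0.7.
Solving gives a = 0.35713, b = −0.20369.
Gradient magnitude |∇z| = √(a² + b²) = √(0.12754 + 0.04149) = 0.41113.
True dip = arctan(0.41113) = 22.3°, dipping toward WNW (azimuth ≈ 300°).

22.3°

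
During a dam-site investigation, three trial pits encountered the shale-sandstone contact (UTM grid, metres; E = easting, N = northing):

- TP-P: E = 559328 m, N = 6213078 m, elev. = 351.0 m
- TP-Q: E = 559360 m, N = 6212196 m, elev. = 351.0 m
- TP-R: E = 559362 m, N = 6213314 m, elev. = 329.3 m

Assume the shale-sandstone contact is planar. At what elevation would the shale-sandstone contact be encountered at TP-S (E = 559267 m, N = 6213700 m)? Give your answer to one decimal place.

Let the plane be z = a·E + b·N + c.
TP-Q−TP-P: 32a − 882b = 0;  TP-R−TP-P: 34a + 236b = −21.7.
Solving gives a = −0.509840170, b = −0.018497603.
Then c = 351 − a·559328 − b·6213078 = 400445.93.
At (559267, 6213700): z = −285136.8 − 114938.6 + 400445.93 = 370.6 m.

370.6 m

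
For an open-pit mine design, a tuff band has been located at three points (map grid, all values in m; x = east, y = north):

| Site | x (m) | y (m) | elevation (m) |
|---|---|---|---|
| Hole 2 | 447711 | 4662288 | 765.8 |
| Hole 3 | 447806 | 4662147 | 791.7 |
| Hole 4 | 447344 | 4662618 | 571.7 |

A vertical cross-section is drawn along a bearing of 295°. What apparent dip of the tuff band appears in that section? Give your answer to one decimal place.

Let the plane be z = a·x + b·y + c.
Hole 3−Hole 2: 95a − 141b = 25.9;  Hole 4−Hole 2: −367a + 330b = −194.1.
Solving gives a = 0.92274, b = 0.43802.
Unit vector along 295° is (sin 295°, cos 295°) = (-0.9063, 0.4226).
Slope in that direction = a·(-0.9063) + b·(0.4226) = −0.65117.
Apparent dip = arctan|0.65117| = 33.1° (true dip is 45.6°, so apparent ≤ true as expected).

33.1°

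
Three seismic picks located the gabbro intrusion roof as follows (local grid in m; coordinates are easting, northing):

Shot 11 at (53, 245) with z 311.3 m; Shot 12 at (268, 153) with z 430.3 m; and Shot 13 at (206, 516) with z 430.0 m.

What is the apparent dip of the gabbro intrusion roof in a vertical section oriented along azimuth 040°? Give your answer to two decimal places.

Let the plane be z = a·easting + b·northing + c.
Shot 12−Shot 11: 215a − 92b = 119;  Shot 13−Shot 11: 153a + 271b = 118.7.
Solving gives a = 0.59675, b = 0.10110.
Unit vector along 040° is (sin 40°, cos 40°) = (0.6428, 0.7660).
Slope in that direction = a·(0.6428) + b·(0.7660) = 0.46103.
Apparent dip = arctan|0.46103| = 24.75° (true dip is 31.2°, so apparent ≤ true as expected).

24.75°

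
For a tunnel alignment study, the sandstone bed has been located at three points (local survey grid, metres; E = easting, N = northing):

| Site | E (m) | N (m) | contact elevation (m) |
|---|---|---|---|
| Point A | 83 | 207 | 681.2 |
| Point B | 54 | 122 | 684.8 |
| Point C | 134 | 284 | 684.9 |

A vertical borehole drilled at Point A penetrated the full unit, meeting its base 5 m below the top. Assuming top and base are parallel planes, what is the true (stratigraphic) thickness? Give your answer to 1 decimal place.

4.8 m

Let the plane be z = a·E + b·N + c.
Point B−Point A: −29a − 85b = 3.6;  Point C−Point A: 51a + 77b = 3.7.
Solving gives a = 0.28149, b = −0.13839.
|∇z| = √(a²+b²) = 0.31367, so dip δ = arctan(0.31367) = 17.42°.
True thickness = vertical thickness × cos δ = 5 × cos 17.42° = 4.8 m.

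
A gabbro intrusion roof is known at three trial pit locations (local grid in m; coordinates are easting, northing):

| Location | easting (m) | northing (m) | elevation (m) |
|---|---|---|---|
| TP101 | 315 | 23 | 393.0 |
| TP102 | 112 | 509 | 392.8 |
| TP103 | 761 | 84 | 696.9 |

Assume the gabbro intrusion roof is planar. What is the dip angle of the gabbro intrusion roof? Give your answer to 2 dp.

Let the plane be z = a·easting + b·northing + c.
TP102−TP101: −203a + 486b = −0.2;  TP103−TP101: 446a + 61b = 303.9.
Solving gives a = 0.64462, b = 0.26884.
Gradient magnitude |∇z| = √(a² + b²) = √(0.41554 + 0.07228) = 0.69844.
True dip = arctan(0.69844) = 34.93°, dipping toward WSW (azimuth ≈ 247°).

34.93°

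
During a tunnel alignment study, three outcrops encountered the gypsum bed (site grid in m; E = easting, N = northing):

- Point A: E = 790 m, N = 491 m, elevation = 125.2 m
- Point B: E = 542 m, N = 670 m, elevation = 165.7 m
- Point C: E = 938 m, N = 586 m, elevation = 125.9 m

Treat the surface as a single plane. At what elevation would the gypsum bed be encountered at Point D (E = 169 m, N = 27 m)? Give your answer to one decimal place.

Two edge vectors: Point A→Point B = (-248, 179, 40.5), Point A→Point C = (148, 95, 0.7).
Normal n = (Point A→Point B) × (Point A→Point C) = (-3722.2, 6167.6, -50052).
So ∂z/∂E = −n_x/n_z = −0.07437 and ∂z/∂N = −n_y/n_z = 0.12322.
Intercept c from Point A: 125.2 + 58.75 − 60.50 = 123.45.
At (169, 27): z = −12.6 + 3.3 + 123.45 = 114.2 m.

114.2 m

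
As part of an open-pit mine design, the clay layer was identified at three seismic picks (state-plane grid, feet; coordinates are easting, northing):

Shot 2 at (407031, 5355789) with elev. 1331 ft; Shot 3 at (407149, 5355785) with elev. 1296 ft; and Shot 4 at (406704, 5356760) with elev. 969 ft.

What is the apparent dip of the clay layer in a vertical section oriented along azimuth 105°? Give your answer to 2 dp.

Two edge vectors: Shot 2→Shot 3 = (118, -4, -35), Shot 2→Shot 4 = (-327, 971, -362).
Normal n = (Shot 2→Shot 3) × (Shot 2→Shot 4) = (35433, 54161, 113270).
So ∂z/∂easting = −n_x/n_z = −0.31282 and ∂z/∂northing = −n_y/n_z = −0.47816.
Unit vector along 105° is (sin 105°, cos 105°) = (0.9659, -0.2588).
Slope in that direction = a·(0.9659) + b·(-0.2588) = −0.17840.
Apparent dip = arctan|0.17840| = 10.12° (true dip is 29.7°, so apparent ≤ true as expected).

10.12°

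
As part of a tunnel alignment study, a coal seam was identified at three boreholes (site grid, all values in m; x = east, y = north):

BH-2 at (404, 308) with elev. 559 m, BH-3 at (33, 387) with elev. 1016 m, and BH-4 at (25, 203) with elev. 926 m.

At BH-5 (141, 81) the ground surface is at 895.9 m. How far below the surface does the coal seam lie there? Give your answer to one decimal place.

165.1 m

Two edge vectors: BH-2→BH-3 = (-371, 79, 457), BH-2→BH-4 = (-379, -105, 367).
Normal n = (BH-2→BH-3) × (BH-2→BH-4) = (76978, -37046, 68896).
So ∂z/∂x = −n_x/n_z = −1.11731 and ∂z/∂y = −n_y/n_z = 0.53771.
Intercept c from BH-2: 559 + 451.39 − 165.61 = 844.78.
At (141, 81): z_contact = −157.54 + 43.55 + 844.78 = 730.79 m.
Depth below ground = 895.9 − 730.79 = 165.1 m.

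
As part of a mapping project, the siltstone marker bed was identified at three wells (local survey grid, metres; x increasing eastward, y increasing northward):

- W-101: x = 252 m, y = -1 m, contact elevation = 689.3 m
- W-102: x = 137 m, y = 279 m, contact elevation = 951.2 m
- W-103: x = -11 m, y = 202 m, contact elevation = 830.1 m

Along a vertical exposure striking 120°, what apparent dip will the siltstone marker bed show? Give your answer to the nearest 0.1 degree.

Let the plane be z = a·x + b·y + c.
W-102−W-101: −115a + 280b = 261.9;  W-103−W-101: −263a + 203b = 140.8.
Solving gives a = 0.27322, b = 1.04757.
Unit vector along 120° is (sin 120°, cos 120°) = (0.8660, -0.5000).
Slope in that direction = a·(0.8660) + b·(-0.5000) = −0.28717.
Apparent dip = arctan|0.28717| = 16.0° (true dip is 47.3°, so apparent ≤ true as expected).

16.0°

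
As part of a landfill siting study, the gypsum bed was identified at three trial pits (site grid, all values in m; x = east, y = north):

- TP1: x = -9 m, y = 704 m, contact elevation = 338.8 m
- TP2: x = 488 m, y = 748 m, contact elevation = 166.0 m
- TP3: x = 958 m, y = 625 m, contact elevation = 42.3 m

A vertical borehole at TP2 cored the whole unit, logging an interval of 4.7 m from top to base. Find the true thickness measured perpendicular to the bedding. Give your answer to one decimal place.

4.4 m

Let the plane be z = a·x + b·y + c.
TP2−TP1: 497a + 44b = −172.8;  TP3−TP1: 967a − 79b = −296.5.
Solving gives a = −0.32633, b = −0.24125.
|∇z| = √(a²+b²) = 0.40582, so dip δ = arctan(0.40582) = 22.09°.
True thickness = vertical thickness × cos δ = 4.7 × cos 22.09° = 4.4 m.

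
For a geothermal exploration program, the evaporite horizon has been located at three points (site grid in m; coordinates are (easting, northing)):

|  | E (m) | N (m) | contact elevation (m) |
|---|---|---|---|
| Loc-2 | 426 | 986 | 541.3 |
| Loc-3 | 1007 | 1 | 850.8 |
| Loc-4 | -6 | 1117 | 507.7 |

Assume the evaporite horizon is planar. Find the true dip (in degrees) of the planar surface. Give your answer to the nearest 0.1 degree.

Two edge vectors: Loc-2→Loc-3 = (581, -985, 309.5), Loc-2→Loc-4 = (-432, 131, -33.6).
Normal n = (Loc-2→Loc-3) × (Loc-2→Loc-4) = (-7448.5, -114182.4, -349409).
So ∂z/∂E = −n_x/n_z = −0.02132 and ∂z/∂N = −n_y/n_z = −0.32679.
Gradient magnitude |∇z| = √(a² + b²) = √(0.00045 + 0.10679) = 0.32748.
True dip = arctan(0.32748) = 18.1°, dipping toward N (azimuth ≈ 004°).

18.1°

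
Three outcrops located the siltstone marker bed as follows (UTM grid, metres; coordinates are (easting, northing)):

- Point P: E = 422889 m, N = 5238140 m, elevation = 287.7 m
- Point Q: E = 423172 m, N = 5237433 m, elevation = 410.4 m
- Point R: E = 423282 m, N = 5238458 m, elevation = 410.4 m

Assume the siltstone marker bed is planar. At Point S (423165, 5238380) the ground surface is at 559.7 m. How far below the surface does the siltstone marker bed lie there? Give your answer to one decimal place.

Two edge vectors: Point P→Point Q = (283, -707, 122.7), Point P→Point R = (393, 318, 122.7).
Normal n = (Point P→Point Q) × (Point P→Point R) = (-125767.5, 13497, 367845).
So ∂z/∂E = −n_x/n_z = 0.341903519 and ∂z/∂N = −n_y/n_z = −0.036692085.
Intercept c from Point P: 287.7 − 144587.24 + 192198.28 = 47898.74.
At (423165, 5238380): z_contact = 144681.60 − 192207.08 + 47898.74 = 373.26 m.
Depth below ground = 559.7 − 373.26 = 186.4 m.

186.4 m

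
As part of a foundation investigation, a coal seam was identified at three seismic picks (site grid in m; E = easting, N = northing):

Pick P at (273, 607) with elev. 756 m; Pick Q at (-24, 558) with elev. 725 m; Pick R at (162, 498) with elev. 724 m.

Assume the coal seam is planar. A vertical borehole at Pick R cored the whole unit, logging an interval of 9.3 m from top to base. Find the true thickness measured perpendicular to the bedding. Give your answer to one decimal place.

9.1 m

Let the plane be z = a·E + b·N + c.
Pick Q−Pick P: −297a − 49b = −31;  Pick R−Pick P: −111a − 109b = −32.
Solving gives a = 0.06724, b = 0.22511.
|∇z| = √(a²+b²) = 0.23493, so dip δ = arctan(0.23493) = 13.22°.
True thickness = vertical thickness × cos δ = 9.3 × cos 13.22° = 9.1 m.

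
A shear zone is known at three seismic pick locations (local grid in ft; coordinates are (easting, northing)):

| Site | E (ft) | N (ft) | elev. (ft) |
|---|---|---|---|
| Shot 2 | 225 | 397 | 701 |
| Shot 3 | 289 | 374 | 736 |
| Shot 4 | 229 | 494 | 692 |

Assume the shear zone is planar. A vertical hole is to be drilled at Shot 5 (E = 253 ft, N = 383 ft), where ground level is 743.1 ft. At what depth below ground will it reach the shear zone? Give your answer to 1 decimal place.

Let the plane be z = a·E + b·N + c.
Shot 3−Shot 2: 64a − 23b = 35;  Shot 4−Shot 2: 4a + 97b = −9.
Solving gives a = 0.50603, b = −0.11365.
Then c = 701 − a·225 − b·397 = 632.26.
At (253, 383): z_contact = 128.03 − 43.53 + 632.26 = 716.76 ft.
Depth below ground = 743.1 − 716.76 = 26.3 ft.

26.3 ft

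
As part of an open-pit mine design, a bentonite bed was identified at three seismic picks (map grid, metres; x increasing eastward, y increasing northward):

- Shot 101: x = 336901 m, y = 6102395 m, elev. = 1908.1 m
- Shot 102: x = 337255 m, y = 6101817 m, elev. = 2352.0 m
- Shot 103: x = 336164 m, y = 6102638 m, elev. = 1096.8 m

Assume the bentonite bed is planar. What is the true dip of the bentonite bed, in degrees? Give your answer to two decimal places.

Two edge vectors: Shot 101→Shot 102 = (354, -578, 443.9), Shot 101→Shot 103 = (-737, 243, -811.3).
Normal n = (Shot 101→Shot 102) × (Shot 101→Shot 103) = (361063.7, -39954.1, -339964).
So ∂z/∂x = −n_x/n_z = 1.06206 and ∂z/∂y = −n_y/n_z = −0.11752.
Gradient magnitude |∇z| = √(a² + b²) = √(1.12798 + 0.01381) = 1.06855.
True dip = arctan(1.06855) = 46.90°, dipping toward W (azimuth ≈ 276°).

46.90°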